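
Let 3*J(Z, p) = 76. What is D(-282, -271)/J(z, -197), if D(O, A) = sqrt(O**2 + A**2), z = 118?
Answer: 3*sqrt(152965)/76 ≈ 15.438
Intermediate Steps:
J(Z, p) = 76/3 (J(Z, p) = (1/3)*76 = 76/3)
D(O, A) = sqrt(A**2 + O**2)
D(-282, -271)/J(z, -197) = sqrt((-271)**2 + (-282)**2)/(76/3) = sqrt(73441 + 79524)*(3/76) = sqrt(152965)*(3/76) = 3*sqrt(152965)/76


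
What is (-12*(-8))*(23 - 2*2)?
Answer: 1824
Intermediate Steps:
(-12*(-8))*(23 - 2*2) = 96*(23 - 4) = 96*19 = 1824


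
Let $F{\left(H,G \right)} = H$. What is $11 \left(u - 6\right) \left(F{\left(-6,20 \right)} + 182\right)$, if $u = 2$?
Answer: $-7744$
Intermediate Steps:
$11 \left(u - 6\right) \left(F{\left(-6,20 \right)} + 182\right) = 11 \left(2 - 6\right) \left(-6 + 182\right) = 11 \left(-4\right) 176 = \left(-44\right) 176 = -7744$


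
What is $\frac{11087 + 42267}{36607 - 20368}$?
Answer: $\frac{53354}{16239} \approx 3.2855$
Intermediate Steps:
$\frac{11087 + 42267}{36607 - 20368} = \frac{53354}{36607 - 20368} = \frac{53354}{16239}$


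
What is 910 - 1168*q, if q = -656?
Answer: 767118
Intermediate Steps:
910 - 1168*q = 910 - 1168*(-656) = 910 + 766208 = 767118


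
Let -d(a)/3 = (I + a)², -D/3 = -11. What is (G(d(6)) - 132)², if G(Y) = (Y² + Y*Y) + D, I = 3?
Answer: 13923764001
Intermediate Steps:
D = 33 (D = -3*(-11) = 33)
d(a) = -3*(3 + a)²
G(Y) = 33 + 2*Y² (G(Y) = (Y² + Y*Y) + 33 = (Y² + Y²) + 33 = 2*Y² + 33 = 33 + 2*Y²)
(G(d(6)) - 132)² = ((33 + 2*(-3*(3 + 6)²)²) - 132)² = ((33 + 2*(-3*9²)²) - 132)² = ((33 + 2*(-3*81)²) - 132)² = ((33 + 2*(-243)²) - 132)² = ((33 + 2*59049) - 132)² = ((33 + 118098) - 132)² = (118131 - 132)² = 117999² = 13923764001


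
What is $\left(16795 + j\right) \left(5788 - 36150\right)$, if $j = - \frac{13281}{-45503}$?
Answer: $- \frac{23203738472092}{45503} \approx -5.0994 \cdot 10^{8}$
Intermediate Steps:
$j = \frac{13281}{45503}$ ($j = \left(-13281\right) \left(- \frac{1}{45503}\right) = \frac{13281}{45503} \approx 0.29187$)
$\left(16795 + j\right) \left(5788 - 36150\right) = \left(16795 + \frac{13281}{45503}\right) \left(5788 - 36150\right) = \frac{764236166}{45503} \left(-30362\right) = - \frac{23203738472092}{45503}$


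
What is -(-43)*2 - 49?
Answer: 37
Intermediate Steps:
-(-43)*2 - 49 = -43*(-2) - 49 = 86 - 49 = 37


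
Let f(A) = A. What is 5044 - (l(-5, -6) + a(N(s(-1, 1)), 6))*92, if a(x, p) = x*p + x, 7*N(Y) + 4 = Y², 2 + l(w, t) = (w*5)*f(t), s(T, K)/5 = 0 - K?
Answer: -10504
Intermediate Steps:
s(T, K) = -5*K (s(T, K) = 5*(0 - K) = 5*(-K) = -5*K)
l(w, t) = -2 + 5*t*w (l(w, t) = -2 + (w*5)*t = -2 + (5*w)*t = -2 + 5*t*w)
N(Y) = -4/7 + Y²/7
a(x, p) = x + p*x (a(x, p) = p*x + x = x + p*x)
5044 - (l(-5, -6) + a(N(s(-1, 1)), 6))*92 = 5044 - ((-2 + 5*(-6)*(-5)) + (-4/7 + (-5*1)²/7)*(1 + 6))*92 = 5044 - ((-2 + 150) + (-4/7 + (⅐)*(-5)²)*7)*92 = 5044 - (148 + (-4/7 + (⅐)*25)*7)*92 = 5044 - (148 + (-4/7 + 25/7)*7)*92 = 5044 - (148 + 3*7)*92 = 5044 - (148 + 21)*92 = 5044 - 169*92 = 5044 - 1*15548 = 5044 - 15548 = -10504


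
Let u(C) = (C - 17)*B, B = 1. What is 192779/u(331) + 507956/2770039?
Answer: 534164846565/869792246 ≈ 614.13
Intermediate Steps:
u(C) = -17 + C (u(C) = (C - 17)*1 = (-17 + C)*1 = -17 + C)
192779/u(331) + 507956/2770039 = 192779/(-17 + 331) + 507956/2770039 = 192779/314 + 507956*(1/2770039) = 192779*(1/314) + 507956/2770039 = 192779/314 + 507956/2770039 = 534164846565/869792246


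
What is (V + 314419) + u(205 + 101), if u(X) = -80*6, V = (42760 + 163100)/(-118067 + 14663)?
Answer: 2705195208/8617 ≈ 3.1394e+5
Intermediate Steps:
V = -17155/8617 (V = 205860/(-103404) = 205860*(-1/103404) = -17155/8617 ≈ -1.9908)
u(X) = -480
(V + 314419) + u(205 + 101) = (-17155/8617 + 314419) - 480 = 2709331368/8617 - 480 = 2705195208/8617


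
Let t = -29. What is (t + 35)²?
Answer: 36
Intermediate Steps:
(t + 35)² = (-29 + 35)² = 6² = 36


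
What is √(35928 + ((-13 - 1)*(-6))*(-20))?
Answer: 2*√8562 ≈ 185.06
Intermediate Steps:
√(35928 + ((-13 - 1)*(-6))*(-20)) = √(35928 - 14*(-6)*(-20)) = √(35928 + 84*(-20)) = √(35928 - 1680) = √34248 = 2*√8562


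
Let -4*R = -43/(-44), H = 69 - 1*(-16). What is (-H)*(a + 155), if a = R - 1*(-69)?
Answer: -3347385/176 ≈ -19019.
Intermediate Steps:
H = 85 (H = 69 + 16 = 85)
R = -43/176 (R = -(-43)/(4*(-44)) = -(-43)*(-1)/(4*44) = -¼*43/44 = -43/176 ≈ -0.24432)
a = 12101/176 (a = -43/176 - 1*(-69) = -43/176 + 69 = 12101/176 ≈ 68.756)
(-H)*(a + 155) = (-1*85)*(12101/176 + 155) = -85*39381/176 = -3347385/176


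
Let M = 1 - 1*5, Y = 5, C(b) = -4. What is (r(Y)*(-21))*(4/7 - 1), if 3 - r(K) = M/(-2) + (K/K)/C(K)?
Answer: 45/4 ≈ 11.250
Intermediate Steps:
M = -4 (M = 1 - 5 = -4)
r(K) = 5/4 (r(K) = 3 - (-4/(-2) + (K/K)/(-4)) = 3 - (-4*(-½) + 1*(-¼)) = 3 - (2 - ¼) = 3 - 1*7/4 = 3 - 7/4 = 5/4)
(r(Y)*(-21))*(4/7 - 1) = ((5/4)*(-21))*(4/7 - 1) = -105*(4*(⅐) - 1)/4 = -105*(4/7 - 1)/4 = -105/4*(-3/7) = 45/4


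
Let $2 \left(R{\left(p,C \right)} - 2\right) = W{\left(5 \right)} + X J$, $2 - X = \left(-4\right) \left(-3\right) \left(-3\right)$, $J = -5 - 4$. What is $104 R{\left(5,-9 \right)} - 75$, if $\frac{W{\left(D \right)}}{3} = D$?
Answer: $-16871$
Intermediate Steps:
$W{\left(D \right)} = 3 D$
$J = -9$
$X = 38$ ($X = 2 - \left(-4\right) \left(-3\right) \left(-3\right) = 2 - 12 \left(-3\right) = 2 - -36 = 2 + 36 = 38$)
$R{\left(p,C \right)} = - \frac{323}{2}$ ($R{\left(p,C \right)} = 2 + \frac{3 \cdot 5 + 38 \left(-9\right)}{2} = 2 + \frac{15 - 342}{2} = 2 + \frac{1}{2} \left(-327\right) = 2 - \frac{327}{2} = - \frac{323}{2}$)
$104 R{\left(5,-9 \right)} - 75 = 104 \left(- \frac{323}{2}\right) - 75 = -16796 - 75 = -16871$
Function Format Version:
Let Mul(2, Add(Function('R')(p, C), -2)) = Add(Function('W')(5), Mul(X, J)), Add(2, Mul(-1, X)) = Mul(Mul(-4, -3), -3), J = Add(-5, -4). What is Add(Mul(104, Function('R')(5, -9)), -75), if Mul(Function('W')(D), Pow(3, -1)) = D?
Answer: -16871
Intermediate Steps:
Function('W')(D) = Mul(3, D)
J = -9
X = 38 (X = Add(2, Mul(-1, Mul(Mul(-4, -3), -3))) = Add(2, Mul(-1, Mul(12, -3))) = Add(2, Mul(-1, -36)) = Add(2, 36) = 38)
Function('R')(p, C) = Rational(-323, 2) (Function('R')(p, C) = Add(2, Mul(Rational(1, 2), Add(Mul(3, 5), Mul(38, -9)))) = Add(2, Mul(Rational(1, 2), Add(15, -342))) = Add(2, Mul(Rational(1, 2), -327)) = Add(2, Rational(-327, 2)) = Rational(-323, 2))
Add(Mul(104, Function('R')(5, -9)), -75) = Add(Mul(104, Rational(-323, 2)), -75) = Add(-16796, -75) = -16871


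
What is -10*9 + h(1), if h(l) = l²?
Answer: -89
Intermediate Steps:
-10*9 + h(1) = -10*9 + 1² = -90 + 1 = -89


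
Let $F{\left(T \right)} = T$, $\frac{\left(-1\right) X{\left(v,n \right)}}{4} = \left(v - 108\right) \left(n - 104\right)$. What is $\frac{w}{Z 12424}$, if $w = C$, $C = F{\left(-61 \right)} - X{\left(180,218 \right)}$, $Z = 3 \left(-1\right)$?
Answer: $- \frac{32771}{37272} \approx -0.87924$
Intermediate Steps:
$X{\left(v,n \right)} = - 4 \left(-108 + v\right) \left(-104 + n\right)$ ($X{\left(v,n \right)} = - 4 \left(v - 108\right) \left(n - 104\right) = - 4 \left(-108 + v\right) \left(-104 + n\right)$)
$Z = -3$
$C = 32771$ ($C = -61 - \left(-44928 + 416 \cdot 180 + 432 \cdot 218 - 872 \cdot 180\right) = -61 - \left(-44928 + 74880 + 94176 - 156960\right) = -61 - -32832 = -61 + 32832 = 32771$)
$w = 32771$
$\frac{w}{Z 12424} = \frac{32771}{\left(-3\right) 12424} = \frac{32771}{-37272} = 32771 \left(- \frac{1}{37272}\right) = - \frac{32771}{37272}$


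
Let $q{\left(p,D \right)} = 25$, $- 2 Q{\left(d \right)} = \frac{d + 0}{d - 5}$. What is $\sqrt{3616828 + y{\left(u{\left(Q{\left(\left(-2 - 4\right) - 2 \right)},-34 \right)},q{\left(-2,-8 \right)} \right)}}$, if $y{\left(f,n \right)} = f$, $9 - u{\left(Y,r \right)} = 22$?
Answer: $\sqrt{3616815} \approx 1901.8$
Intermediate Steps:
$Q{\left(d \right)} = - \frac{d}{2 \left(-5 + d\right)}$ ($Q{\left(d \right)} = - \frac{\left(d + 0\right) \frac{1}{d - 5}}{2} = - \frac{d \frac{1}{-5 + d}}{2} = - \frac{d}{2 \left(-5 + d\right)}$)
$u{\left(Y,r \right)} = -13$ ($u{\left(Y,r \right)} = 9 - 22 = -13$)
$\sqrt{3616828 + y{\left(u{\left(Q{\left(\left(-2 - 4\right) - 2 \right)},-34 \right)},q{\left(-2,-8 \right)} \right)}} = \sqrt{3616828 - 13} = \sqrt{3616815}$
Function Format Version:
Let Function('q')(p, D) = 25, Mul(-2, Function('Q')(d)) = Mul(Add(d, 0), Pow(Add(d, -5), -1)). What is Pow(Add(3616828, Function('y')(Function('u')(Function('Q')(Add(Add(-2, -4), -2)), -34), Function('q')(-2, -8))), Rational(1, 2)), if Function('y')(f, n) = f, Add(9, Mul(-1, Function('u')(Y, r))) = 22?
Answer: Pow(3616815, Rational(1, 2)) ≈ 1901.8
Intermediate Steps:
Function('Q')(d) = Mul(Rational(-1, 2), d, Pow(Add(-5, d), -1)) (Function('Q')(d) = Mul(Rational(-1, 2), Mul(Add(d, 0), Pow(Add(d, -5), -1))) = Mul(Rational(-1, 2), Mul(d, Pow(Add(-5, d), -1))) = Mul(Rational(-1, 2), d, Pow(Add(-5, d), -1)))
Function('u')(Y, r) = -13 (Function('u')(Y, r) = Add(9, Mul(-1, 22)) = Add(9, -22) = -13)
Pow(Add(3616828, Function('y')(Function('u')(Function('Q')(Add(Add(-2, -4), -2)), -34), Function('q')(-2, -8))), Rational(1, 2)) = Pow(Add(3616828, -13), Rational(1, 2)) = Pow(3616815, Rational(1, 2))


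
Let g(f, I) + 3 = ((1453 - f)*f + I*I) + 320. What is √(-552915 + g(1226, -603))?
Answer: √89313 ≈ 298.85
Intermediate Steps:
g(f, I) = 317 + I² + f*(1453 - f) (g(f, I) = -3 + (((1453 - f)*f + I*I) + 320) = -3 + ((f*(1453 - f) + I²) + 320) = -3 + ((I² + f*(1453 - f)) + 320) = -3 + (320 + I² + f*(1453 - f)) = 317 + I² + f*(1453 - f))
√(-552915 + g(1226, -603)) = √(-552915 + (317 + (-603)² - 1*1226² + 1453*1226)) = √(-552915 + (317 + 363609 - 1*1503076 + 1781378)) = √(-552915 + (317 + 363609 - 1503076 + 1781378)) = √(-552915 + 642228) = √89313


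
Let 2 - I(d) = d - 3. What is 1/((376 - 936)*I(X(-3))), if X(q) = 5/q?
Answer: -3/11200 ≈ -0.00026786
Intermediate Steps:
I(d) = 5 - d (I(d) = 2 - (d - 3) = 2 - (-3 + d) = 2 + (3 - d) = 5 - d)
1/((376 - 936)*I(X(-3))) = 1/((376 - 936)*(5 - 5/(-3))) = 1/((-560)*(5 - 5*(-1)/3)) = -1/(560*(5 - 1*(-5/3))) = -1/(560*(5 + 5/3)) = -1/(560*20/3) = -1/560*3/20 = -3/11200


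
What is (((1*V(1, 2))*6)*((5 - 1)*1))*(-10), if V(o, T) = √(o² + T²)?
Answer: -240*√5 ≈ -536.66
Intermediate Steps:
V(o, T) = √(T² + o²)
(((1*V(1, 2))*6)*((5 - 1)*1))*(-10) = (((1*√(2² + 1²))*6)*((5 - 1)*1))*(-10) = (((1*√(4 + 1))*6)*(4*1))*(-10) = (((1*√5)*6)*4)*(-10) = ((√5*6)*4)*(-10) = ((6*√5)*4)*(-10) = (24*√5)*(-10) = -240*√5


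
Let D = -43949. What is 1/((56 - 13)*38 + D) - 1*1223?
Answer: -51751246/42315 ≈ -1223.0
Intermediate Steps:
1/((56 - 13)*38 + D) - 1*1223 = 1/((56 - 13)*38 - 43949) - 1*1223 = 1/(43*38 - 43949) - 1223 = 1/(1634 - 43949) - 1223 = 1/(-42315) - 1223 = -1/42315 - 1223 = -51751246/42315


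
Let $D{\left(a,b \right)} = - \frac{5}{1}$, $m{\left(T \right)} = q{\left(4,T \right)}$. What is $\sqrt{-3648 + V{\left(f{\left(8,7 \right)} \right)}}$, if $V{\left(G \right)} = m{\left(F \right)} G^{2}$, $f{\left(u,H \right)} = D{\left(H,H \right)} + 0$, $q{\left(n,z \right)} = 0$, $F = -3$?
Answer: $8 i \sqrt{57} \approx 60.399 i$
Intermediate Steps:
$m{\left(T \right)} = 0$
$D{\left(a,b \right)} = -5$ ($D{\left(a,b \right)} = \left(-5\right) 1 = -5$)
$f{\left(u,H \right)} = -5$ ($f{\left(u,H \right)} = -5 + 0 = -5$)
$V{\left(G \right)} = 0$ ($V{\left(G \right)} = 0 G^{2} = 0$)
$\sqrt{-3648 + V{\left(f{\left(8,7 \right)} \right)}} = \sqrt{-3648 + 0} = \sqrt{-3648} = 8 i \sqrt{57}$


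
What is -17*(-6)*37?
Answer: 3774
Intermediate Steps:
-17*(-6)*37 = 102*37 = 3774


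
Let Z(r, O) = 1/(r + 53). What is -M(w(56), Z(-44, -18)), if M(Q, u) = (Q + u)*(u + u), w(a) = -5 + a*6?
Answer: -5960/81 ≈ -73.580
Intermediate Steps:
w(a) = -5 + 6*a
Z(r, O) = 1/(53 + r)
M(Q, u) = 2*u*(Q + u) (M(Q, u) = (Q + u)*(2*u) = 2*u*(Q + u))
-M(w(56), Z(-44, -18)) = -2*((-5 + 6*56) + 1/(53 - 44))/(53 - 44) = -2*((-5 + 336) + 1/9)/9 = -2*(331 + ⅑)/9 = -2*2980/(9*9) = -1*5960/81 = -5960/81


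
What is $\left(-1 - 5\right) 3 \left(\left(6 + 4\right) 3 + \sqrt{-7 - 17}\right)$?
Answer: $-540 - 36 i \sqrt{6} \approx -540.0 - 88.182 i$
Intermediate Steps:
$\left(-1 - 5\right) 3 \left(\left(6 + 4\right) 3 + \sqrt{-7 - 17}\right) = \left(-6\right) 3 \left(10 \cdot 3 + \sqrt{-24}\right) = - 18 \left(30 + 2 i \sqrt{6}\right) = -540 - 36 i \sqrt{6}$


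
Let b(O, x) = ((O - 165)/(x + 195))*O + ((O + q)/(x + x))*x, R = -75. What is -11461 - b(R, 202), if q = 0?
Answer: -9106259/794 ≈ -11469.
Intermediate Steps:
b(O, x) = O/2 + O*(-165 + O)/(195 + x) (b(O, x) = ((O - 165)/(x + 195))*O + ((O + 0)/(x + x))*x = ((-165 + O)/(195 + x))*O + (O/((2*x)))*x = ((-165 + O)/(195 + x))*O + (O*(1/(2*x)))*x = O*(-165 + O)/(195 + x) + (O/(2*x))*x = O*(-165 + O)/(195 + x) + O/2 = O/2 + O*(-165 + O)/(195 + x))
-11461 - b(R, 202) = -11461 - (-75)*(-135 + 202 + 2*(-75))/(2*(195 + 202)) = -11461 - (-75)*(-135 + 202 - 150)/(2*397) = -11461 - (-75)*(-83)/(2*397) = -11461 - 1*6225/794 = -11461 - 6225/794 = -9106259/794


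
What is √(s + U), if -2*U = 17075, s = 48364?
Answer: √159306/2 ≈ 199.57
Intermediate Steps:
U = -17075/2 (U = -½*17075 = -17075/2 ≈ -8537.5)
√(s + U) = √(48364 - 17075/2) = √(79653/2) = √159306/2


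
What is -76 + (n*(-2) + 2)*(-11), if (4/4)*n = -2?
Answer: -142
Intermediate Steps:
n = -2
-76 + (n*(-2) + 2)*(-11) = -76 + (-2*(-2) + 2)*(-11) = -76 + (4 + 2)*(-11) = -76 + 6*(-11) = -76 - 66 = -142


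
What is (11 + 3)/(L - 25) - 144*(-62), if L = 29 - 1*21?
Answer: 151762/17 ≈ 8927.2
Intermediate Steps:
L = 8 (L = 29 - 21 = 8)
(11 + 3)/(L - 25) - 144*(-62) = (11 + 3)/(8 - 25) - 144*(-62) = 14/(-17) + 8928 = 14*(-1/17) + 8928 = -14/17 + 8928 = 151762/17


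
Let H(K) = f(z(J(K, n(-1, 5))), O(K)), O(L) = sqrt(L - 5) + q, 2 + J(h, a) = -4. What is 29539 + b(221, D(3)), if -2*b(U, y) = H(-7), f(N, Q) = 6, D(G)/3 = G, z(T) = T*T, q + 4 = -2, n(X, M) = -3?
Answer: 29536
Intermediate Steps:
J(h, a) = -6 (J(h, a) = -2 - 4 = -6)
q = -6 (q = -4 - 2 = -6)
z(T) = T**2
D(G) = 3*G
O(L) = -6 + sqrt(-5 + L) (O(L) = sqrt(L - 5) - 6 = sqrt(-5 + L) - 6 = -6 + sqrt(-5 + L))
H(K) = 6
b(U, y) = -3 (b(U, y) = -1/2*6 = -3)
29539 + b(221, D(3)) = 29539 - 3 = 29536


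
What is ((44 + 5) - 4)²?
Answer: 2025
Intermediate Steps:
((44 + 5) - 4)² = (49 - 4)² = 45² = 2025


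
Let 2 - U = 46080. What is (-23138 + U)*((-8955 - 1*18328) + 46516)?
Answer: -1331231328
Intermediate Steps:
U = -46078 (U = 2 - 1*46080 = 2 - 46080 = -46078)
(-23138 + U)*((-8955 - 1*18328) + 46516) = (-23138 - 46078)*((-8955 - 1*18328) + 46516) = -69216*((-8955 - 18328) + 46516) = -69216*(-27283 + 46516) = -69216*19233 = -1331231328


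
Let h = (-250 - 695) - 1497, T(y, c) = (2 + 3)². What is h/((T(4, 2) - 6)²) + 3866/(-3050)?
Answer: -4421863/550525 ≈ -8.0321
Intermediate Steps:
T(y, c) = 25 (T(y, c) = 5² = 25)
h = -2442 (h = -945 - 1497 = -2442)
h/((T(4, 2) - 6)²) + 3866/(-3050) = -2442/(25 - 6)² + 3866/(-3050) = -2442/(19²) + 3866*(-1/3050) = -2442/361 - 1933/1525 = -4421863/550525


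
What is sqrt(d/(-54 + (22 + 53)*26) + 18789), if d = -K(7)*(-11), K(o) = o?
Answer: sqrt(16885785954)/948 ≈ 137.07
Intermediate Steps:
d = 77 (d = -1*7*(-11) = -7*(-11) = 77)
sqrt(d/(-54 + (22 + 53)*26) + 18789) = sqrt(77/(-54 + (22 + 53)*26) + 18789) = sqrt(77/(-54 + 75*26) + 18789) = sqrt(77/(-54 + 1950) + 18789) = sqrt(77/1896 + 18789) = sqrt(35624021/1896) = sqrt(16885785954)/948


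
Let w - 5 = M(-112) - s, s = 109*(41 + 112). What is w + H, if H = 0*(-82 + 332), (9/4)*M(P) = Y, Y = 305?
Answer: -148828/9 ≈ -16536.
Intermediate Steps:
s = 16677 (s = 109*153 = 16677)
M(P) = 1220/9 (M(P) = (4/9)*305 = 1220/9)
w = -148828/9 (w = 5 + (1220/9 - 1*16677) = 5 + (1220/9 - 16677) = 5 - 148873/9 = -148828/9 ≈ -16536.)
H = 0 (H = 0*250 = 0)
w + H = -148828/9 + 0 = -148828/9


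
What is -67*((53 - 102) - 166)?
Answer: 14405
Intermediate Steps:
-67*((53 - 102) - 166) = -67*(-49 - 166) = -67*(-215) = 14405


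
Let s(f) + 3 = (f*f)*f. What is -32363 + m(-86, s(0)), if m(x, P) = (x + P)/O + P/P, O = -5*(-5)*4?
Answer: -3236289/100 ≈ -32363.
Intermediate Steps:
O = 100 (O = 25*4 = 100)
s(f) = -3 + f³ (s(f) = -3 + (f*f)*f = -3 + f²*f = -3 + f³)
m(x, P) = 1 + P/100 + x/100 (m(x, P) = (x + P)/100 + P/P = (P + x)*(1/100) + 1 = (P/100 + x/100) + 1 = 1 + P/100 + x/100)
-32363 + m(-86, s(0)) = -32363 + (1 + (-3 + 0³)/100 + (1/100)*(-86)) = -32363 + (1 + (-3 + 0)/100 - 43/50) = -32363 + (1 + (1/100)*(-3) - 43/50) = -32363 + (1 - 3/100 - 43/50) = -32363 + 11/100 = -3236289/100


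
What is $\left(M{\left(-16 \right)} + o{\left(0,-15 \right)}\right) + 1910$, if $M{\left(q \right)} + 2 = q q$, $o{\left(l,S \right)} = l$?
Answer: $2164$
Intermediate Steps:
$M{\left(q \right)} = -2 + q^{2}$ ($M{\left(q \right)} = -2 + q q = -2 + q^{2}$)
$\left(M{\left(-16 \right)} + o{\left(0,-15 \right)}\right) + 1910 = \left(\left(-2 + \left(-16\right)^{2}\right) + 0\right) + 1910 = \left(\left(-2 + 256\right) + 0\right) + 1910 = \left(254 + 0\right) + 1910 = 254 + 1910 = 2164$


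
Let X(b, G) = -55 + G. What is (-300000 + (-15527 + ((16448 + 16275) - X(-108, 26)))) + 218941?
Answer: -63834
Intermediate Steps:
(-300000 + (-15527 + ((16448 + 16275) - X(-108, 26)))) + 218941 = (-300000 + (-15527 + ((16448 + 16275) - (-55 + 26)))) + 218941 = (-300000 + (-15527 + (32723 - 1*(-29)))) + 218941 = (-300000 + (-15527 + (32723 + 29))) + 218941 = (-300000 + (-15527 + 32752)) + 218941 = (-300000 + 17225) + 218941 = -282775 + 218941 = -63834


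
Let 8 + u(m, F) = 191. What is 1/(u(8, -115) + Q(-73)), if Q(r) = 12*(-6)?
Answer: 1/111 ≈ 0.0090090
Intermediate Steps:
Q(r) = -72
u(m, F) = 183 (u(m, F) = -8 + 191 = 183)
1/(u(8, -115) + Q(-73)) = 1/(183 - 72) = 1/111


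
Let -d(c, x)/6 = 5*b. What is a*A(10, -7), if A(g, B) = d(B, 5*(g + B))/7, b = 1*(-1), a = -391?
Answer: -11730/7 ≈ -1675.7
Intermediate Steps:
b = -1
d(c, x) = 30 (d(c, x) = -30*(-1) = -6*(-5) = 30)
A(g, B) = 30/7
a*A(10, -7) = -391*30/7 = -11730/7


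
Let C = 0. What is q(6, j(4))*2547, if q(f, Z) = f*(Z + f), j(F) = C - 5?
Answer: 15282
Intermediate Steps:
j(F) = -5 (j(F) = 0 - 5 = -5)
q(6, j(4))*2547 = (6*(-5 + 6))*2547 = (6*1)*2547 = 6*2547 = 15282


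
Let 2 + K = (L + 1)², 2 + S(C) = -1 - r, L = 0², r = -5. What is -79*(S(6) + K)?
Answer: -79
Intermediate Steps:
L = 0
S(C) = 2 (S(C) = -2 + (-1 - 1*(-5)) = -2 + (-1 + 5) = -2 + 4 = 2)
K = -1 (K = -2 + (0 + 1)² = -2 + 1² = -2 + 1 = -1)
-79*(S(6) + K) = -79*(2 - 1) = -79*1 = -79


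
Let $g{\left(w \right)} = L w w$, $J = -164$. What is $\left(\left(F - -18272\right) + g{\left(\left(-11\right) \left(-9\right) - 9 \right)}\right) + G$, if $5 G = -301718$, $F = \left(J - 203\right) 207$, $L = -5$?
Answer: $- \frac{792703}{5} \approx -1.5854 \cdot 10^{5}$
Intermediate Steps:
$g{\left(w \right)} = - 5 w^{2}$ ($g{\left(w \right)} = - 5 w w = - 5 w^{2}$)
$F = -75969$ ($F = \left(-164 - 203\right) 207 = \left(-367\right) 207 = -75969$)
$G = - \frac{301718}{5}$ ($G = \frac{1}{5} \left(-301718\right) = - \frac{301718}{5} \approx -60344.0$)
$\left(\left(F - -18272\right) + g{\left(\left(-11\right) \left(-9\right) - 9 \right)}\right) + G = \left(\left(-75969 - -18272\right) - 5 \left(\left(-11\right) \left(-9\right) - 9\right)^{2}\right) - \frac{301718}{5} = \left(\left(-75969 + 18272\right) - 5 \left(99 - 9\right)^{2}\right) - \frac{301718}{5} = \left(-57697 - 5 \cdot 90^{2}\right) - \frac{301718}{5} = \left(-57697 - 40500\right) - \frac{301718}{5} = -98197 - \frac{301718}{5} = - \frac{792703}{5}$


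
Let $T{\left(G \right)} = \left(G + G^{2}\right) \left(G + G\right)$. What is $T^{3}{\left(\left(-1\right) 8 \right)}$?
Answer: $-719323136$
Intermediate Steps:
$T{\left(G \right)} = 2 G \left(G + G^{2}\right)$ ($T{\left(G \right)} = \left(G + G^{2}\right) 2 G = 2 G \left(G + G^{2}\right)$)
$T^{3}{\left(\left(-1\right) 8 \right)} = \left(2 \left(\left(-1\right) 8\right)^{2} \left(1 - 8\right)\right)^{3} = \left(2 \left(-8\right)^{2} \left(1 - 8\right)\right)^{3} = \left(2 \cdot 64 \left(-7\right)\right)^{3} = \left(-896\right)^{3} = -719323136$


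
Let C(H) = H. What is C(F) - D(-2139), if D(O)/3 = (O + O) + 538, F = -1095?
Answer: 10125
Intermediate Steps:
D(O) = 1614 + 6*O (D(O) = 3*((O + O) + 538) = 3*(2*O + 538) = 3*(538 + 2*O) = 1614 + 6*O)
C(F) - D(-2139) = -1095 - (1614 + 6*(-2139)) = -1095 - (1614 - 12834) = -1095 - 1*(-11220) = -1095 + 11220 = 10125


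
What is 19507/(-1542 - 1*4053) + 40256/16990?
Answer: -10619161/9505905 ≈ -1.1171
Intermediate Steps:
19507/(-1542 - 1*4053) + 40256/16990 = 19507/(-1542 - 4053) + 40256*(1/16990) = 19507/(-5595) + 20128/8495 = 19507*(-1/5595) + 20128/8495 = -19507/5595 + 20128/8495 = -10619161/9505905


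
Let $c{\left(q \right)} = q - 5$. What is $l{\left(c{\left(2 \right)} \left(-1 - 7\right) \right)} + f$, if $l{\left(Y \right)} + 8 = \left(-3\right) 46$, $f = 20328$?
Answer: $20182$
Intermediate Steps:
$c{\left(q \right)} = -5 + q$
$l{\left(Y \right)} = -146$ ($l{\left(Y \right)} = -8 - 138 = -146$)
$l{\left(c{\left(2 \right)} \left(-1 - 7\right) \right)} + f = -146 + 20328 = 20182$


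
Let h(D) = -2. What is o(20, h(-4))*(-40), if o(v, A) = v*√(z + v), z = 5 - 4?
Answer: -800*√21 ≈ -3666.1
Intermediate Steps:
z = 1
o(v, A) = v*√(1 + v)
o(20, h(-4))*(-40) = (20*√(1 + 20))*(-40) = (20*√21)*(-40) = -800*√21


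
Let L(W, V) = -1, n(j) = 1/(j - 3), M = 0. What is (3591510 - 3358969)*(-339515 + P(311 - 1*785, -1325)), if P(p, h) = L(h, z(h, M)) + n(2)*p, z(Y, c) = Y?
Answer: -78841165722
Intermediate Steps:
n(j) = 1/(-3 + j)
P(p, h) = -1 - p (P(p, h) = -1 + p/(-3 + 2) = -1 + p/(-1) = -1 - p)
(3591510 - 3358969)*(-339515 + P(311 - 1*785, -1325)) = (3591510 - 3358969)*(-339515 + (-1 - (311 - 1*785))) = 232541*(-339515 + (-1 - (311 - 785))) = 232541*(-339515 + (-1 - 1*(-474))) = 232541*(-339515 + (-1 + 474)) = 232541*(-339515 + 473) = 232541*(-339042) = -78841165722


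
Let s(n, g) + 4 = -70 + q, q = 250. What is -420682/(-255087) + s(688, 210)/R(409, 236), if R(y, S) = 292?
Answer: 41933614/18621351 ≈ 2.2519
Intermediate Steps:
s(n, g) = 176 (s(n, g) = -4 + (-70 + 250) = -4 + 180 = 176)
-420682/(-255087) + s(688, 210)/R(409, 236) = -420682/(-255087) + 176/292 = -420682*(-1/255087) + 176*(1/292) = 420682/255087 + 44/73 = 41933614/18621351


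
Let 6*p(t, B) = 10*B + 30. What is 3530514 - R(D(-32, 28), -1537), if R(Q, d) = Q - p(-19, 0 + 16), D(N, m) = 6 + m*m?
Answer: 10589267/3 ≈ 3.5298e+6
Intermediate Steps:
p(t, B) = 5 + 5*B/3 (p(t, B) = (10*B + 30)/6 = (30 + 10*B)/6 = 5 + 5*B/3)
D(N, m) = 6 + m**2
R(Q, d) = -95/3 + Q (R(Q, d) = Q - (5 + 5*(0 + 16)/3) = Q - (5 + (5/3)*16) = Q - (5 + 80/3) = Q - 1*95/3 = Q - 95/3 = -95/3 + Q)
3530514 - R(D(-32, 28), -1537) = 3530514 - (-95/3 + (6 + 28**2)) = 3530514 - (-95/3 + (6 + 784)) = 3530514 - (-95/3 + 790) = 3530514 - 1*2275/3 = 3530514 - 2275/3 = 10589267/3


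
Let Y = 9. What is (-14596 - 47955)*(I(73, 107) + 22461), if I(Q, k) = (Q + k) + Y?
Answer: -1416780150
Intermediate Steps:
I(Q, k) = 9 + Q + k (I(Q, k) = (Q + k) + 9 = 9 + Q + k)
(-14596 - 47955)*(I(73, 107) + 22461) = (-14596 - 47955)*((9 + 73 + 107) + 22461) = -62551*(189 + 22461) = -62551*22650 = -1416780150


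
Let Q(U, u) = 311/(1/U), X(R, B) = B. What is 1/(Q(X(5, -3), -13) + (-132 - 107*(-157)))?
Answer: 1/15734 ≈ 6.3557e-5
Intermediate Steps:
Q(U, u) = 311*U
1/(Q(X(5, -3), -13) + (-132 - 107*(-157))) = 1/(311*(-3) + (-132 - 107*(-157))) = 1/(-933 + (-132 + 16799)) = 1/(-933 + 16667) = 1/15734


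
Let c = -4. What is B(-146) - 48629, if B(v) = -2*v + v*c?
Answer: -47753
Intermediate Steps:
B(v) = -6*v (B(v) = -2*v + v*(-4) = -2*v - 4*v = -6*v)
B(-146) - 48629 = -6*(-146) - 48629 = 876 - 48629 = -47753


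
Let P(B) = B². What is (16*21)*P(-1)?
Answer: 336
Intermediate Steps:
(16*21)*P(-1) = (16*21)*(-1)² = 336*1 = 336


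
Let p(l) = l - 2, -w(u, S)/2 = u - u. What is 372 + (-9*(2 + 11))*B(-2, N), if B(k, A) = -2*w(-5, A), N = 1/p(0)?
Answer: 372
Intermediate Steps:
w(u, S) = 0 (w(u, S) = -2*(u - u) = -2*0 = 0)
p(l) = -2 + l
N = -½ (N = 1/(-2 + 0) = 1/(-2) = -½ ≈ -0.50000)
B(k, A) = 0 (B(k, A) = -2*0 = 0)
372 + (-9*(2 + 11))*B(-2, N) = 372 - 9*(2 + 11)*0 = 372 - 9*13*0 = 372 - 117*0 = 372 + 0 = 372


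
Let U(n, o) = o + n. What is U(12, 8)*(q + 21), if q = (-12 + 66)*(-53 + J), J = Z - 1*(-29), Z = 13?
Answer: -11460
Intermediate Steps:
J = 42 (J = 13 - 1*(-29) = 13 + 29 = 42)
U(n, o) = n + o
q = -594 (q = (-12 + 66)*(-53 + 42) = 54*(-11) = -594)
U(12, 8)*(q + 21) = (12 + 8)*(-594 + 21) = 20*(-573) = -11460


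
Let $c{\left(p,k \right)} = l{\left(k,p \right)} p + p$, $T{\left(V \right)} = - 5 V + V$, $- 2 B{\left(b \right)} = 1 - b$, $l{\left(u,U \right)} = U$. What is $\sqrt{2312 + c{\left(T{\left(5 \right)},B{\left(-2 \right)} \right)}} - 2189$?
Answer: $-2189 + 2 \sqrt{673} \approx -2137.1$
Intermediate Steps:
$B{\left(b \right)} = - \frac{1}{2} + \frac{b}{2}$ ($B{\left(b \right)} = - \frac{1 - b}{2} = - \frac{1}{2} + \frac{b}{2}$)
$T{\left(V \right)} = - 4 V$
$c{\left(p,k \right)} = p + p^{2}$ ($c{\left(p,k \right)} = p p + p = p^{2} + p = p + p^{2}$)
$\sqrt{2312 + c{\left(T{\left(5 \right)},B{\left(-2 \right)} \right)}} - 2189 = \sqrt{2312 + \left(-4\right) 5 \left(1 - 20\right)} - 2189 = \sqrt{2312 - 20 \left(1 - 20\right)} - 2189 = \sqrt{2312 - -380} - 2189 = \sqrt{2312 + 380} - 2189 = \sqrt{2692} - 2189 = 2 \sqrt{673} - 2189 = -2189 + 2 \sqrt{673}$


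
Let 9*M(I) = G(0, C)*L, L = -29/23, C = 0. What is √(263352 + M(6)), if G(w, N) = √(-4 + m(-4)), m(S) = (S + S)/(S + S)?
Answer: √(1253818872 - 667*I*√3)/69 ≈ 513.18 - 0.00023642*I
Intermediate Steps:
m(S) = 1 (m(S) = (2*S)/((2*S)) = (2*S)*(1/(2*S)) = 1)
G(w, N) = I*√3 (G(w, N) = √(-4 + 1) = √(-3) = I*√3)
L = -29/23 (L = -29*1/23 = -29/23 ≈ -1.2609)
M(I) = -29*I*√3/207 (M(I) = ((I*√3)*(-29/23))/9 = (-29*I*√3/23)/9 = -29*I*√3/207)
√(263352 + M(6)) = √(263352 - 29*I*√3/207)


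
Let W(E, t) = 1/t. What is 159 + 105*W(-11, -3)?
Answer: 124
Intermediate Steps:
159 + 105*W(-11, -3) = 159 + 105/(-3) = 159 + 105*(-⅓) = 159 - 35 = 124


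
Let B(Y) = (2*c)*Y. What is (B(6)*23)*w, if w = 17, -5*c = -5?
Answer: 4692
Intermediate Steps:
c = 1 (c = -⅕*(-5) = 1)
B(Y) = 2*Y (B(Y) = (2*1)*Y = 2*Y)
(B(6)*23)*w = ((2*6)*23)*17 = (12*23)*17 = 276*17 = 4692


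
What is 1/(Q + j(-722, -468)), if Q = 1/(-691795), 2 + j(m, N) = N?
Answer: -691795/325143651 ≈ -0.0021277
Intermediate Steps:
j(m, N) = -2 + N
Q = -1/691795 ≈ -1.4455e-6
1/(Q + j(-722, -468)) = 1/(-1/691795 + (-2 - 468)) = 1/(-1/691795 - 470) = 1/(-325143651/691795) = -691795/325143651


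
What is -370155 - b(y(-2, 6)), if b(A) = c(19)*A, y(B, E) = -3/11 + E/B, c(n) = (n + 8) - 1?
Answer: -4070769/11 ≈ -3.7007e+5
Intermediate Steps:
c(n) = 7 + n (c(n) = (8 + n) - 1 = 7 + n)
y(B, E) = -3/11 + E/B (y(B, E) = -3*1/11 + E/B = -3/11 + E/B)
b(A) = 26*A (b(A) = (7 + 19)*A = 26*A)
-370155 - b(y(-2, 6)) = -370155 - 26*(-3/11 + 6/(-2)) = -370155 - 26*(-3/11 + 6*(-½)) = -370155 - 26*(-3/11 - 3) = -370155 - 26*(-36)/11 = -370155 - 1*(-936/11) = -370155 + 936/11 = -4070769/11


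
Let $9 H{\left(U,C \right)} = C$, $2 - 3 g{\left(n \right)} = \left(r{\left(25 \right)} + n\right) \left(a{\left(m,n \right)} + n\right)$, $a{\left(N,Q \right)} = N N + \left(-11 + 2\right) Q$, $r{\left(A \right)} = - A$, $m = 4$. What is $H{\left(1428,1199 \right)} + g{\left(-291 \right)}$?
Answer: $\frac{2223317}{9} \approx 2.4704 \cdot 10^{5}$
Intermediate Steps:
$a{\left(N,Q \right)} = N^{2} - 9 Q$
$g{\left(n \right)} = \frac{2}{3} - \frac{\left(-25 + n\right) \left(16 - 8 n\right)}{3}$ ($g{\left(n \right)} = \frac{2}{3} - \frac{\left(\left(-1\right) 25 + n\right) \left(\left(4^{2} - 9 n\right) + n\right)}{3} = \frac{2}{3} - \frac{\left(-25 + n\right) \left(\left(16 - 9 n\right) + n\right)}{3} = \frac{2}{3} - \frac{\left(-25 + n\right) \left(16 - 8 n\right)}{3}$)
$H{\left(U,C \right)} = \frac{C}{9}$
$H{\left(1428,1199 \right)} + g{\left(-291 \right)} = \frac{1}{9} \cdot 1199 + \left(134 - -20952 + \frac{8 \left(-291\right)^{2}}{3}\right) = \frac{1199}{9} + \left(134 + 20952 + \frac{8}{3} \cdot 84681\right) = \frac{1199}{9} + \left(134 + 20952 + 225816\right) = \frac{1199}{9} + 246902 = \frac{2223317}{9}$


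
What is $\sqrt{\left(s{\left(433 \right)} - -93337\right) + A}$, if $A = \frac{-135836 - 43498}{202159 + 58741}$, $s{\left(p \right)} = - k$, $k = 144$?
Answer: $\frac{\sqrt{63434898220894}}{26090} \approx 305.27$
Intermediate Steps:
$s{\left(p \right)} = -144$ ($s{\left(p \right)} = \left(-1\right) 144 = -144$)
$A = - \frac{89667}{130450}$ ($A = - \frac{179334}{260900} = \left(-179334\right) \frac{1}{260900} = - \frac{89667}{130450} \approx -0.68737$)
$\sqrt{\left(s{\left(433 \right)} - -93337\right) + A} = \sqrt{\left(-144 - -93337\right) - \frac{89667}{130450}} = \sqrt{\left(-144 + 93337\right) - \frac{89667}{130450}} = \sqrt{93193 - \frac{89667}{130450}} = \sqrt{\frac{12156937183}{130450}} = \frac{\sqrt{63434898220894}}{26090}$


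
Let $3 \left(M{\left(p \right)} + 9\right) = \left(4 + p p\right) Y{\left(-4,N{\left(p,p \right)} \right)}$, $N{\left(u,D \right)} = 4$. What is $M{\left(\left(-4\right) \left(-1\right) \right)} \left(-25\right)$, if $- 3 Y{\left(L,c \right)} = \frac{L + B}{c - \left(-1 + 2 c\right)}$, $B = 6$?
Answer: $\frac{5075}{27} \approx 187.96$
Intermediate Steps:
$Y{\left(L,c \right)} = - \frac{6 + L}{3 \left(1 - c\right)}$ ($Y{\left(L,c \right)} = - \frac{\left(L + 6\right) \frac{1}{c - \left(-1 + 2 c\right)}}{3} = - \frac{\left(6 + L\right) \frac{1}{c - \left(-1 + 2 c\right)}}{3} = - \frac{\left(6 + L\right) \frac{1}{1 - c}}{3} = - \frac{\frac{1}{1 - c} \left(6 + L\right)}{3} = - \frac{6 + L}{3 \left(1 - c\right)}$)
$M{\left(p \right)} = - \frac{235}{27} + \frac{2 p^{2}}{27}$ ($M{\left(p \right)} = -9 + \frac{\left(4 + p p\right) \frac{6 - 4}{3 \left(-1 + 4\right)}}{3} = -9 + \frac{\left(4 + p^{2}\right) \frac{1}{3} \cdot \frac{1}{3} \cdot 2}{3} = -9 + \frac{\left(4 + p^{2}\right) \frac{2}{9}}{3} = -9 + \frac{\frac{8}{9} + \frac{2 p^{2}}{9}}{3} = -9 + \left(\frac{8}{27} + \frac{2 p^{2}}{27}\right) = - \frac{235}{27} + \frac{2 p^{2}}{27}$)
$M{\left(\left(-4\right) \left(-1\right) \right)} \left(-25\right) = \left(- \frac{235}{27} + \frac{2 \left(\left(-4\right) \left(-1\right)\right)^{2}}{27}\right) \left(-25\right) = \left(- \frac{235}{27} + \frac{2 \cdot 4^{2}}{27}\right) \left(-25\right) = \left(- \frac{235}{27} + \frac{2}{27} \cdot 16\right) \left(-25\right) = \left(- \frac{235}{27} + \frac{32}{27}\right) \left(-25\right) = \left(- \frac{203}{27}\right) \left(-25\right) = \frac{5075}{27}$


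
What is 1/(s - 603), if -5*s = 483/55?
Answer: -275/166308 ≈ -0.0016536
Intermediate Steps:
s = -483/275 (s = -483/(5*55) = -⅕*483/55 = -483/275 ≈ -1.7564)
1/(s - 603) = 1/(-483/275 - 603) = 1/(-166308/275) = -275/166308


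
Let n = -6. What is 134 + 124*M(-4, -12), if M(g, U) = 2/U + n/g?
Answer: 898/3 ≈ 299.33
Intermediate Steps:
M(g, U) = -6/g + 2/U (M(g, U) = 2/U - 6/g = -6/g + 2/U)
134 + 124*M(-4, -12) = 134 + 124*(-6/(-4) + 2/(-12)) = 134 + 124*(-6*(-¼) + 2*(-1/12)) = 134 + 124*(3/2 - ⅙) = 134 + 124*(4/3) = 134 + 496/3 = 898/3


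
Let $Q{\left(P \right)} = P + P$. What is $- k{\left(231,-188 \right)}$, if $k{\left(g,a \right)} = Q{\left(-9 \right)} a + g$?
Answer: $-3615$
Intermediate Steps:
$Q{\left(P \right)} = 2 P$
$k{\left(g,a \right)} = g - 18 a$ ($k{\left(g,a \right)} = 2 \left(-9\right) a + g = - 18 a + g = g - 18 a$)
$- k{\left(231,-188 \right)} = - (231 - -3384) = - (231 + 3384) = \left(-1\right) 3615 = -3615$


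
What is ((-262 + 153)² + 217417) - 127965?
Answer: 101333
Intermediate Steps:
((-262 + 153)² + 217417) - 127965 = ((-109)² + 217417) - 127965 = (11881 + 217417) - 127965 = 229298 - 127965 = 101333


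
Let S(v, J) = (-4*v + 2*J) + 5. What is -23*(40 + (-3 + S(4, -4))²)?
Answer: -12052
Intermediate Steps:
S(v, J) = 5 - 4*v + 2*J
-23*(40 + (-3 + S(4, -4))²) = -23*(40 + (-3 + (5 - 4*4 + 2*(-4)))²) = -23*(40 + (-3 + (5 - 16 - 8))²) = -23*(40 + (-3 - 19)²) = -23*(40 + (-22)²) = -23*(40 + 484) = -23*524 = -12052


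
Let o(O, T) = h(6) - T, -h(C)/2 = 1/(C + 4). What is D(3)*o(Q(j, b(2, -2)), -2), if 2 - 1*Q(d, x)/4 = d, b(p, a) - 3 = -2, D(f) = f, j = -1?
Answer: 27/5 ≈ 5.4000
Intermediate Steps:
b(p, a) = 1 (b(p, a) = 3 - 2 = 1)
h(C) = -2/(4 + C) (h(C) = -2/(C + 4) = -2/(4 + C))
Q(d, x) = 8 - 4*d
o(O, T) = -1/5 - T (o(O, T) = -2/(4 + 6) - T = -2/10 - T = -2*1/10 - T = -1/5 - T)
D(3)*o(Q(j, b(2, -2)), -2) = 3*(-1/5 - 1*(-2)) = 3*(-1/5 + 2) = 3*(9/5) = 27/5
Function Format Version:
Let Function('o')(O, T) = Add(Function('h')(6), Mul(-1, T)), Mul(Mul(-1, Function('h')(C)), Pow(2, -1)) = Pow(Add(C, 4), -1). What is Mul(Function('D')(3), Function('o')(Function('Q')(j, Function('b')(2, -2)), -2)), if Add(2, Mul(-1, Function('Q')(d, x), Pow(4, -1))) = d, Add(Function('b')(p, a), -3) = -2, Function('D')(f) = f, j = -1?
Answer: Rational(27, 5) ≈ 5.4000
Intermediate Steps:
Function('b')(p, a) = 1 (Function('b')(p, a) = Add(3, -2) = 1)
Function('h')(C) = Mul(-2, Pow(Add(4, C), -1)) (Function('h')(C) = Mul(-2, Pow(Add(C, 4), -1)) = Mul(-2, Pow(Add(4, C), -1)))
Function('Q')(d, x) = Add(8, Mul(-4, d))
Function('o')(O, T) = Add(Rational(-1, 5), Mul(-1, T)) (Function('o')(O, T) = Add(Mul(-2, Pow(Add(4, 6), -1)), Mul(-1, T)) = Add(Mul(-2, Pow(10, -1)), Mul(-1, T)) = Add(Mul(-2, Rational(1, 10)), Mul(-1, T)) = Add(Rational(-1, 5), Mul(-1, T)))
Mul(Function('D')(3), Function('o')(Function('Q')(j, Function('b')(2, -2)), -2)) = Mul(3, Add(Rational(-1, 5), Mul(-1, -2))) = Mul(3, Add(Rational(-1, 5), 2)) = Mul(3, Rational(9, 5)) = Rational(27, 5)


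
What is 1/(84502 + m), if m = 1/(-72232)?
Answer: 72232/6103748463 ≈ 1.1834e-5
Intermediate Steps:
m = -1/72232 ≈ -1.3844e-5
1/(84502 + m) = 1/(84502 - 1/72232) = 1/(6103748463/72232) = 72232/6103748463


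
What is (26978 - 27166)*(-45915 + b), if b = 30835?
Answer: 2835040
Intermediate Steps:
(26978 - 27166)*(-45915 + b) = (26978 - 27166)*(-45915 + 30835) = -188*(-15080) = 2835040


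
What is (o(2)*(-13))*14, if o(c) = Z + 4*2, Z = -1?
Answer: -1274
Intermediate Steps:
o(c) = 7 (o(c) = -1 + 4*2 = -1 + 8 = 7)
(o(2)*(-13))*14 = (7*(-13))*14 = -91*14 = -1274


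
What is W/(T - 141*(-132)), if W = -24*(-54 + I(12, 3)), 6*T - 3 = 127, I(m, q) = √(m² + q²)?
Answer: 3888/55901 - 216*√17/55901 ≈ 0.053620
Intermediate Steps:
T = 65/3 (T = ½ + (⅙)*127 = ½ + 127/6 = 65/3 ≈ 21.667)
W = 1296 - 72*√17 (W = -24*(-54 + √(12² + 3²)) = -24*(-54 + √(144 + 9)) = -24*(-54 + √153) = -24*(-54 + 3*√17) = 1296 - 72*√17 ≈ 999.14)
W/(T - 141*(-132)) = (1296 - 72*√17)/(65/3 - 141*(-132)) = (1296 - 72*√17)/(65/3 + 18612) = (1296 - 72*√17)/(55901/3) = (1296 - 72*√17)*(3/55901) = 3888/55901 - 216*√17/55901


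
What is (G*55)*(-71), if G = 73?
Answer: -285065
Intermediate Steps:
(G*55)*(-71) = (73*55)*(-71) = 4015*(-71) = -285065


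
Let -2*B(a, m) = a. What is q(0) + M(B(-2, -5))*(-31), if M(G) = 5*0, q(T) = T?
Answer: 0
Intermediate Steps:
B(a, m) = -a/2
M(G) = 0
q(0) + M(B(-2, -5))*(-31) = 0 + 0*(-31) = 0 + 0 = 0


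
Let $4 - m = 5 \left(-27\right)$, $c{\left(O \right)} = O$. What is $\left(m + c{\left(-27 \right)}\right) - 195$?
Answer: $-83$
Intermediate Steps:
$m = 139$ ($m = 4 - 5 \left(-27\right) = 4 - -135 = 4 + 135 = 139$)
$\left(m + c{\left(-27 \right)}\right) - 195 = \left(139 - 27\right) - 195 = 112 - 195 = -83$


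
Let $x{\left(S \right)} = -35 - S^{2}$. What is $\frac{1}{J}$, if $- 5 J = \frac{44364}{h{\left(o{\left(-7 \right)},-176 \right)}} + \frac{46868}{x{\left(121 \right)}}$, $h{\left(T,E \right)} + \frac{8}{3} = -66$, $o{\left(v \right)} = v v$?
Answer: $\frac{377907}{49072825} \approx 0.0077009$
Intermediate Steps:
$o{\left(v \right)} = v^{2}$
$h{\left(T,E \right)} = - \frac{206}{3}$ ($h{\left(T,E \right)} = - \frac{8}{3} - 66 = - \frac{206}{3}$)
$J = \frac{49072825}{377907}$ ($J = - \frac{\frac{44364}{- \frac{206}{3}} + \frac{46868}{-35 - 121^{2}}}{5} = - \frac{44364 \left(- \frac{3}{206}\right) + \frac{46868}{-35 - 14641}}{5} = - \frac{- \frac{66546}{103} + \frac{46868}{-35 - 14641}}{5} = - \frac{- \frac{66546}{103} + \frac{46868}{-14676}}{5} = - \frac{- \frac{66546}{103} + 46868 \left(- \frac{1}{14676}\right)}{5} = - \frac{- \frac{66546}{103} - \frac{11717}{3669}}{5} = \left(- \frac{1}{5}\right) \left(- \frac{245364125}{377907}\right) = \frac{49072825}{377907} \approx 129.85$)
$\frac{1}{J} = \frac{1}{\frac{49072825}{377907}} = \frac{377907}{49072825}$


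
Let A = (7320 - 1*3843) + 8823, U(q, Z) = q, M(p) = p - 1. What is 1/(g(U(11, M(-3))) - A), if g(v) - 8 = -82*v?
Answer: -1/13194 ≈ -7.5792e-5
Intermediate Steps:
M(p) = -1 + p
A = 12300 (A = (7320 - 3843) + 8823 = 3477 + 8823 = 12300)
g(v) = 8 - 82*v
1/(g(U(11, M(-3))) - A) = 1/((8 - 82*11) - 1*12300) = 1/((8 - 902) - 12300) = 1/(-894 - 12300) = 1/(-13194) = -1/13194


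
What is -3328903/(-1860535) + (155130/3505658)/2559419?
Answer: 14934204165101780228/8346776483970657785 ≈ 1.7892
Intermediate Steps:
-3328903/(-1860535) + (155130/3505658)/2559419 = -3328903*(-1/1860535) + (155130*(1/3505658))*(1/2559419) = 3328903/1860535 + (77565/1752829)*(1/2559419) = 3328903/1860535 + 77565/4486223846351 = 14934204165101780228/8346776483970657785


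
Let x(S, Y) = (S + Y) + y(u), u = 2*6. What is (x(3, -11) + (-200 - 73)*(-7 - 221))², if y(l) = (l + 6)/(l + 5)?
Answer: 1119427480900/289 ≈ 3.8735e+9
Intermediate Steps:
u = 12
y(l) = (6 + l)/(5 + l)
x(S, Y) = 18/17 + S + Y (x(S, Y) = (S + Y) + (6 + 12)/(5 + 12) = (S + Y) + 18/17 = 18/17 + S + Y)
(x(3, -11) + (-200 - 73)*(-7 - 221))² = ((18/17 + 3 - 11) + (-200 - 73)*(-7 - 221))² = (-118/17 - 273*(-228))² = (-118/17 + 62244)² = (1058030/17)² = 1119427480900/289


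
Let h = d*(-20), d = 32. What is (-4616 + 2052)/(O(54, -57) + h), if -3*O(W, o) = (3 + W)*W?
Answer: 1282/833 ≈ 1.5390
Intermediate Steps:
h = -640 (h = 32*(-20) = -640)
O(W, o) = -W*(3 + W)/3 (O(W, o) = -(3 + W)*W/3 = -W*(3 + W)/3)
(-4616 + 2052)/(O(54, -57) + h) = (-4616 + 2052)/(-⅓*54*(3 + 54) - 640) = -2564/(-⅓*54*57 - 640) = -2564/(-1026 - 640) = -2564/(-1666) = -2564*(-1/1666) = 1282/833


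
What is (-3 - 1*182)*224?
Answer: -41440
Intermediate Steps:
(-3 - 1*182)*224 = (-3 - 182)*224 = -185*224 = -41440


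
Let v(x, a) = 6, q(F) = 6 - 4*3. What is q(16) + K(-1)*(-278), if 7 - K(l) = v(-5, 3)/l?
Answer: -3620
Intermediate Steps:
q(F) = -6 (q(F) = 6 - 12 = -6)
K(l) = 7 - 6/l
q(16) + K(-1)*(-278) = -6 + (7 - 6/(-1))*(-278) = -6 + (7 - 6*(-1))*(-278) = -6 + (7 + 6)*(-278) = -6 + 13*(-278) = -6 - 3614 = -3620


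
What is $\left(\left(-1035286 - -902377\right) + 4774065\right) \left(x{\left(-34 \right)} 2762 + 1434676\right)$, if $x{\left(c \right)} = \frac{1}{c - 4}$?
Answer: $\frac{126506137947228}{19} \approx 6.6582 \cdot 10^{12}$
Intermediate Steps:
$x{\left(c \right)} = \frac{1}{-4 + c}$
$\left(\left(-1035286 - -902377\right) + 4774065\right) \left(x{\left(-34 \right)} 2762 + 1434676\right) = \left(\left(-1035286 - -902377\right) + 4774065\right) \left(\frac{1}{-4 - 34} \cdot 2762 + 1434676\right) = \left(\left(-1035286 + 902377\right) + 4774065\right) \left(\frac{1}{-38} \cdot 2762 + 1434676\right) = \left(-132909 + 4774065\right) \left(\left(- \frac{1}{38}\right) 2762 + 1434676\right) = 4641156 \left(- \frac{1381}{19} + 1434676\right) = 4641156 \cdot \frac{27257463}{19} = \frac{126506137947228}{19}$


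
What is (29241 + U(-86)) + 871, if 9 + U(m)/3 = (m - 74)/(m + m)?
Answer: 1293775/43 ≈ 30088.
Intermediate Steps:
U(m) = -27 + 3*(-74 + m)/(2*m) (U(m) = -27 + 3*((m - 74)/(m + m)) = -27 + 3*((-74 + m)/((2*m))) = -27 + 3*((-74 + m)*(1/(2*m))) = -27 + 3*((-74 + m)/(2*m)) = -27 + 3*(-74 + m)/(2*m))
(29241 + U(-86)) + 871 = (29241 + (-51/2 - 111/(-86))) + 871 = (29241 + (-51/2 - 111*(-1/86))) + 871 = (29241 + (-51/2 + 111/86)) + 871 = (29241 - 1041/43) + 871 = 1256322/43 + 871 = 1293775/43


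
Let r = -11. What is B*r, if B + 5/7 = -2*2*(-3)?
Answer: -869/7 ≈ -124.14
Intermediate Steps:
B = 79/7 (B = -5/7 - 2*2*(-3) = -5/7 - 4*(-3) = -5/7 + 12 = 79/7 ≈ 11.286)
B*r = (79/7)*(-11) = -869/7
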